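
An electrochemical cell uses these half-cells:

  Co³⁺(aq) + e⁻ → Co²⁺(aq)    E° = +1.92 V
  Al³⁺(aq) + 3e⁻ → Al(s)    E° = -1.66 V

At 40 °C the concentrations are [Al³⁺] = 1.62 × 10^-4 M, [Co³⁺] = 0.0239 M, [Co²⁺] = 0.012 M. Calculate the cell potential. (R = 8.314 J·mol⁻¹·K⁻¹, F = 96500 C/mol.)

3.68 V

The Co³⁺/Co²⁺ couple has the higher reduction potential and acts as the cathode, so E°_cell = +1.92 − (-1.66) = 3.58 V.
Balancing electrons gives n = 3; the reaction quotient is Q = [Al³⁺]·[Co²⁺]^3/[Co³⁺]^3 = 2.05 × 10^-5.
E = E° − (RT/nF) ln Q = 3.58 − (8.314×313)/(3×96500) × (-10.795) = 3.580 + 0.097 = 3.677 V.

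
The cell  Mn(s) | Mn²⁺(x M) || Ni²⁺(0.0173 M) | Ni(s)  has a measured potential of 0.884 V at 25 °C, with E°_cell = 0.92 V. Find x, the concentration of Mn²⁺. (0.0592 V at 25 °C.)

From the Nernst equation, log Q = n(E° − E)/0.0592 = 2(0.92 − 0.884)/0.0592 = 1.216, so Q = 16.5.
With Q = [Mn²⁺]/[Ni²⁺] and the known concentrations, [Mn²⁺] in the numerator gives [Mn²⁺] = 0.28 M.

0.28 M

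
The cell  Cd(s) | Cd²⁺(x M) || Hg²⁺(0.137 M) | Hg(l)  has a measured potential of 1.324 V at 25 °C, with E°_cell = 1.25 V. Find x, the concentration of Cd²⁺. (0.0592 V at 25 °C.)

From the Nernst equation, log Q = n(E° − E)/0.0592 = 2(1.25 − 1.324)/0.0592 = -2.500, so Q = 0.00316.
With Q = [Cd²⁺]/[Hg²⁺] and the known concentrations, [Cd²⁺] in the numerator gives [Cd²⁺] = 4.3 × 10^-4 M.

4.3 × 10^-4 M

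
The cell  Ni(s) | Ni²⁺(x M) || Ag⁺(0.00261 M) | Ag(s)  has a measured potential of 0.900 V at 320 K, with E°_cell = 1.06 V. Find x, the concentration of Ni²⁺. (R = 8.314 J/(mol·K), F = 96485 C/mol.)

0.75 M

From the Nernst equation, ln Q = nF(E° − E)/RT = 2×96485×(1.06 − 0.900)/(8.314×320) = 11.605, so Q = 1.1 × 10^5.
With Q = [Ni²⁺]/[Ag⁺]^2 and the known concentrations, [Ni²⁺] in the numerator gives [Ni²⁺] = 0.75 M.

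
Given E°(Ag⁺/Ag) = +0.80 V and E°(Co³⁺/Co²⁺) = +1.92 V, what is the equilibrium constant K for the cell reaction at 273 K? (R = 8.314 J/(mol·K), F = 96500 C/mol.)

E°_cell = +1.92 − (+0.80) = 1.12 V, with n = 1 electron transferred.
At equilibrium E = 0, so the Nernst equation gives ln K = nFE°/RT = (1)(96500)(1.12)/((8.314)(273)) = 47.62.
K = e^47.62 = 4.8 × 10^20.

4.8 × 10^20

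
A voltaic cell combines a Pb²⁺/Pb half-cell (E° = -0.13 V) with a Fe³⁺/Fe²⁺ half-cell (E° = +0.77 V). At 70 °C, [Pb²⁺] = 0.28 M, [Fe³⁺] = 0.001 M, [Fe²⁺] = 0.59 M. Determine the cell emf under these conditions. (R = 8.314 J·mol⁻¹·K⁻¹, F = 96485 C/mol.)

The Fe³⁺/Fe²⁺ couple has the higher reduction potential and acts as the cathode, so E°_cell = +0.77 − (-0.13) = 0.90 V.
Balancing electrons gives n = 2; the reaction quotient is Q = [Pb²⁺]·[Fe²⁺]^2/[Fe³⁺]^2 = 9.75 × 10^4.
E = E° − (RT/nF) ln Q = 0.90 − (8.314×343)/(2×96485) × (11.487) = 0.900 − 0.170 = 0.730 V.

0.730 V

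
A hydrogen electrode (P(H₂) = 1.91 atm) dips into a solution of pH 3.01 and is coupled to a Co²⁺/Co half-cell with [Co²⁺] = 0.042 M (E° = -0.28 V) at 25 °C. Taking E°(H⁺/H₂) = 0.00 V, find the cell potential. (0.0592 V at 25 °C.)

The hydrogen couple is the cathode, so E°_cell = 0.28 V; n = 2.
[H⁺] = 10^(−3.01) = 9.8 × 10^-4 M, and Q = [Co²⁺]·P(H₂) / [H⁺]^2 = 8.4 × 10^4.
E = E° − (0.0592/2) log Q = 0.28 − (0.0592/2)(4.924) = 0.134 V.

0.13 V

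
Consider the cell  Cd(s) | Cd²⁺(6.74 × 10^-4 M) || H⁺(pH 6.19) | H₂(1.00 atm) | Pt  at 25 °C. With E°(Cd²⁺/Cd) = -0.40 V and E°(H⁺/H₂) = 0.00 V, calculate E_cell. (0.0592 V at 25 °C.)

The hydrogen couple is the cathode, so E°_cell = 0.40 V; n = 2.
[H⁺] = 10^(−6.19) = 6.5 × 10^-7 M, and Q = [Cd²⁺]·P(H₂) / [H⁺]^2 = 1.62 × 10^9.
E = E° − (0.0592/2) log Q = 0.40 − (0.0592/2)(9.209) = 0.127 V.

0.13 V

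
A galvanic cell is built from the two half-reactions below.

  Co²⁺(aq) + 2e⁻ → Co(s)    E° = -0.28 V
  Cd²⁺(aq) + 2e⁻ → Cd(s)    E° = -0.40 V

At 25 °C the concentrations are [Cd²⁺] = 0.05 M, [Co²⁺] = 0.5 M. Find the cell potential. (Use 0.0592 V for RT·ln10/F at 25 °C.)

The Co²⁺/Co couple has the higher reduction potential and acts as the cathode, so E°_cell = -0.28 − (-0.40) = 0.12 V.
Balancing electrons gives n = 2; the reaction quotient is Q = [Cd²⁺]/[Co²⁺] = 0.100.
At 25 °C, E = E° − (0.0592/n) log Q = 0.12 − (0.0592/2)(-1.000) = 0.120 + 0.030 = 0.150 V.

0.150 V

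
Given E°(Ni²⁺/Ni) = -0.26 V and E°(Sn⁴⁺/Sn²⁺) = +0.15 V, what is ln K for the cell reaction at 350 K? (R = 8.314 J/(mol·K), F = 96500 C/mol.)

E°_cell = +0.15 − (-0.26) = 0.41 V, with n = 2 electrons transferred.
At equilibrium E = 0, so the Nernst equation gives ln K = nFE°/RT = (2)(96500)(0.41)/((8.314)(350)) = 27.19.

ln K = 27.2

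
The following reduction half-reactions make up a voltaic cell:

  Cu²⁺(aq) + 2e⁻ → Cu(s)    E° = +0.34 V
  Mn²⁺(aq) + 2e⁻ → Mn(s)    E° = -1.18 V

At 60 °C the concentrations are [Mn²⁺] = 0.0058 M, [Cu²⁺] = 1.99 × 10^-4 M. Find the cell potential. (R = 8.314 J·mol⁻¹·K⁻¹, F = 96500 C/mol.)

1.47 V

The Cu²⁺/Cu couple has the higher reduction potential and acts as the cathode, so E°_cell = +0.34 − (-1.18) = 1.52 V.
Balancing electrons gives n = 2; the reaction quotient is Q = [Mn²⁺]/[Cu²⁺] = 29.1.
E = E° − (RT/nF) ln Q = 1.52 − (8.314×333)/(2×96500) × (3.372) = 1.520 − 0.048 = 1.472 V.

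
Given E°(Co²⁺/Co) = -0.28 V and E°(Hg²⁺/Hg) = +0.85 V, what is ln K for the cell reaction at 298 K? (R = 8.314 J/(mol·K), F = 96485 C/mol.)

ln K = 88.0

E°_cell = +0.85 − (-0.28) = 1.13 V, with n = 2 electrons transferred.
At equilibrium E = 0, so the Nernst equation gives ln K = nFE°/RT = (2)(96485)(1.13)/((8.314)(298)) = 88.01.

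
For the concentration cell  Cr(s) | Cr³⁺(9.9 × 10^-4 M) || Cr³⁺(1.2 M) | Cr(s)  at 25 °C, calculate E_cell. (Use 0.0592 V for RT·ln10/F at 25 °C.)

Both half-cells are Cr³⁺/Cr, so E°_cell = 0. The concentrated side is the cathode; the cell reaction moves Cr³⁺ from high to low concentration with n = 3.
Q = [Cr³⁺]_dilute/[Cr³⁺]_conc = 9.9 × 10^-4/1.2 = 8.25 × 10^-4.
E = 0 − (0.0592/3) log Q = −(0.0592/3)(-3.084) = 0.0609 V.

0.061 V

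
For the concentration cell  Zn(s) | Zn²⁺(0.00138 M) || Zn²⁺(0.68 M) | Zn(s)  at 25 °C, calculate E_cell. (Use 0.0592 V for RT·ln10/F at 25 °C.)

0.080 V

Both half-cells are Zn²⁺/Zn, so E°_cell = 0. The concentrated side is the cathode; the cell reaction moves Zn²⁺ from high to low concentration with n = 2.
Q = [Zn²⁺]_dilute/[Zn²⁺]_conc = 0.00138/0.68 = 0.00203.
E = 0 − (0.0592/2) log Q = −(0.0592/2)(-2.693) = 0.0797 V.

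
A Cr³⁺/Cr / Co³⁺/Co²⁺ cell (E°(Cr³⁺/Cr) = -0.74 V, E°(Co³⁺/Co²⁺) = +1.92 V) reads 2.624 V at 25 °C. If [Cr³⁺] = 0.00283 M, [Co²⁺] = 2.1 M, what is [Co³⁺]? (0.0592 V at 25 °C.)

From the Nernst equation, log Q = n(E° − E)/0.0592 = 3(2.66 − 2.624)/0.0592 = 1.824, so Q = 66.7.
With Q = [Cr³⁺]·[Co²⁺]^3/[Co³⁺]^3 and the known concentrations, [Co³⁺]^3 in the denominator gives [Co³⁺] = 0.073 M.

0.073 M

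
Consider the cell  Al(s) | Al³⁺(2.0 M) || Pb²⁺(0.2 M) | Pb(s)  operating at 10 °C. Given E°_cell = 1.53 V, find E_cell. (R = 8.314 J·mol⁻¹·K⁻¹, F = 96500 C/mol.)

Balancing electrons gives n = 6; the reaction quotient is Q = [Al³⁺]^2/[Pb²⁺]^3 = 500.
E = E° − (RT/nF) ln Q = 1.53 − (8.314×283)/(6×96500) × (6.215) = 1.530 − 0.025 = 1.505 V.

1.50 V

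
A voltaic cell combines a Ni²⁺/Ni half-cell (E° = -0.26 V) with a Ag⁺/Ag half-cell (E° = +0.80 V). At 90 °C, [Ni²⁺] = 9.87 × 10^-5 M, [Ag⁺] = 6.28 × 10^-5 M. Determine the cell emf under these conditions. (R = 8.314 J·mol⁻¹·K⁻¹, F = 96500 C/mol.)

The Ag⁺/Ag couple has the higher reduction potential and acts as the cathode, so E°_cell = +0.80 − (-0.26) = 1.06 V.
Balancing electrons gives n = 2; the reaction quotient is Q = [Ni²⁺]/[Ag⁺]^2 = 2.5 × 10^4.
E = E° − (RT/nF) ln Q = 1.06 − (8.314×363)/(2×96500) × (10.128) = 1.060 − 0.158 = 0.902 V.

0.902 V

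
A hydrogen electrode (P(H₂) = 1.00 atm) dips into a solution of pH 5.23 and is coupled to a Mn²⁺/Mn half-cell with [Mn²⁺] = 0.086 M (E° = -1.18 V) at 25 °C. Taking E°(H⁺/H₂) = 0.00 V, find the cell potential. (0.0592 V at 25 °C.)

The hydrogen couple is the cathode, so E°_cell = 1.18 V; n = 2.
[H⁺] = 10^(−5.23) = 5.9 × 10^-6 M, and Q = [Mn²⁺]·P(H₂) / [H⁺]^2 = 2.48 × 10^9.
E = E° − (0.0592/2) log Q = 1.18 − (0.0592/2)(9.394) = 0.902 V.

0.90 V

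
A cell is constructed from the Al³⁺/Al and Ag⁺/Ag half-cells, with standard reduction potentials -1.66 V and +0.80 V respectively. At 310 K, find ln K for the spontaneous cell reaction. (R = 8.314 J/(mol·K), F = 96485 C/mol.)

E°_cell = +0.80 − (-1.66) = 2.46 V, with n = 3 electrons transferred.
At equilibrium E = 0, so the Nernst equation gives ln K = nFE°/RT = (3)(96485)(2.46)/((8.314)(310)) = 276.28.

ln K = 276.3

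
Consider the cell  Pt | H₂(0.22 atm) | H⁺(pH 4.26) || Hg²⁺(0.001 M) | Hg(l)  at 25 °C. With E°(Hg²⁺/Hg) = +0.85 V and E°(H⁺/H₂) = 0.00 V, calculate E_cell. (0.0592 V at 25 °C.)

0.99 V

The Hg²⁺/Hg couple is the cathode, so E°_cell = 0.85 V; n = 2.
[H⁺] = 10^(−4.26) = 5.5 × 10^-5 M, and Q = [H⁺]^2 / ([Hg²⁺]·P(H₂)) = 1.37 × 10^-5.
E = E° − (0.0592/2) log Q = 0.85 − (0.0592/2)(-4.862) = 0.994 V.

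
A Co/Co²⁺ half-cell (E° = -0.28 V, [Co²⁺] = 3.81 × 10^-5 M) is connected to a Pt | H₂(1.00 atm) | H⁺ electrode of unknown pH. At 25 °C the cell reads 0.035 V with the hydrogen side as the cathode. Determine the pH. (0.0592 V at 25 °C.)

pH = 6.35

E°_cell = 0.28 V and n = 2.
log Q = n(E° − E)/0.0592 = 2×(0.28 − 0.035)/0.0592 = 8.277.
With Q = [Co²⁺]·P(H₂) / [H⁺]^2, solving for [H⁺] gives log[H⁺] = -6.348, so pH = 6.35.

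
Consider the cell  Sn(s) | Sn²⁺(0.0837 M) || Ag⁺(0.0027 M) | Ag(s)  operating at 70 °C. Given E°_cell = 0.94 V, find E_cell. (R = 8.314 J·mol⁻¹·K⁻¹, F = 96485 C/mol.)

Balancing electrons gives n = 2; the reaction quotient is Q = [Sn²⁺]/[Ag⁺]^2 = 1.15 × 10^4.
E = E° − (RT/nF) ln Q = 0.94 − (8.314×343)/(2×96485) × (9.348) = 0.940 − 0.138 = 0.802 V.

0.802 V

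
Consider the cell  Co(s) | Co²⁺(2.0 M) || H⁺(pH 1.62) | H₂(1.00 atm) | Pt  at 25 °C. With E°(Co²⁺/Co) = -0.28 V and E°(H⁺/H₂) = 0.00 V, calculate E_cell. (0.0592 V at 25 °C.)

0.18 V

The hydrogen couple is the cathode, so E°_cell = 0.28 V; n = 2.
[H⁺] = 10^(−1.62) = 0.024 M, and Q = [Co²⁺]·P(H₂) / [H⁺]^2 = 3480.
E = E° − (0.0592/2) log Q = 0.28 − (0.0592/2)(3.541) = 0.175 V.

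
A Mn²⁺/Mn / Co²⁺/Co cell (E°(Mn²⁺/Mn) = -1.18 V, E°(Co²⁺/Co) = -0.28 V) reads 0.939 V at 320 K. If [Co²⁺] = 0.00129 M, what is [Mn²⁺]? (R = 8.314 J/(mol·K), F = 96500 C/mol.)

From the Nernst equation, ln Q = nF(E° − E)/RT = 2×96500×(0.90 − 0.939)/(8.314×320) = -2.829, so Q = 0.0591.
With Q = [Mn²⁺]/[Co²⁺] and the known concentrations, [Mn²⁺] in the numerator gives [Mn²⁺] = 7.6 × 10^-5 M.

7.6 × 10^-5 M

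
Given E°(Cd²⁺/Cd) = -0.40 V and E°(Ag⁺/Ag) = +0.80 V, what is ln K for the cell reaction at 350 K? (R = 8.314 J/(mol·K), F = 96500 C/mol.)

ln K = 79.6

E°_cell = +0.80 − (-0.40) = 1.20 V, with n = 2 electrons transferred.
At equilibrium E = 0, so the Nernst equation gives ln K = nFE°/RT = (2)(96500)(1.20)/((8.314)(350)) = 79.59.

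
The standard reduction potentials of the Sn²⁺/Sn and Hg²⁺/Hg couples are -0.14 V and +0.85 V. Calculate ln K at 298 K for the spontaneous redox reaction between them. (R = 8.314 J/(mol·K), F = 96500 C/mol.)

ln K = 77.1

E°_cell = +0.85 − (-0.14) = 0.99 V, with n = 2 electrons transferred.
At equilibrium E = 0, so the Nernst equation gives ln K = nFE°/RT = (2)(96500)(0.99)/((8.314)(298)) = 77.12.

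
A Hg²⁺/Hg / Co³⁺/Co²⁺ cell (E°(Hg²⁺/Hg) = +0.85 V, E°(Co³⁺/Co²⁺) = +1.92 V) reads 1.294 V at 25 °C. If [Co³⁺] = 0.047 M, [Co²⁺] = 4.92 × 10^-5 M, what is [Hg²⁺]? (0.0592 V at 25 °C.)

0.025 M

From the Nernst equation, log Q = n(E° − E)/0.0592 = 2(1.07 − 1.294)/0.0592 = -7.568, so Q = 2.71 × 10^-8.
With Q = [Hg²⁺]·[Co²⁺]^2/[Co³⁺]^2 and the known concentrations, [Hg²⁺] in the numerator gives [Hg²⁺] = 0.025 M.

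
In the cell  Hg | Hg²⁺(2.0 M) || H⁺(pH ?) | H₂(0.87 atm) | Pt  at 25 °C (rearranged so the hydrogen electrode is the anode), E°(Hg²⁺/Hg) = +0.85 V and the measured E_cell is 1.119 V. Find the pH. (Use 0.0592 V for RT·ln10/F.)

E°_cell = 0.85 V and n = 2.
log Q = n(E° − E)/0.0592 = 2×(0.85 − 1.119)/0.0592 = -9.088.
With Q = [H⁺]^2 / ([Hg²⁺]·P(H₂)), solving for [H⁺] gives log[H⁺] = -4.424, so pH = 4.42.

pH = 4.42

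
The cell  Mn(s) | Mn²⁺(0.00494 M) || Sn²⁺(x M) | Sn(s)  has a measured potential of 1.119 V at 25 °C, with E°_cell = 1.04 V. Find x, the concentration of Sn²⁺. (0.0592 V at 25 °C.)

From the Nernst equation, log Q = n(E° − E)/0.0592 = 2(1.04 − 1.119)/0.0592 = -2.669, so Q = 0.00214.
With Q = [Mn²⁺]/[Sn²⁺] and the known concentrations, [Sn²⁺] in the denominator gives [Sn²⁺] = 2.3 M.

2.3 M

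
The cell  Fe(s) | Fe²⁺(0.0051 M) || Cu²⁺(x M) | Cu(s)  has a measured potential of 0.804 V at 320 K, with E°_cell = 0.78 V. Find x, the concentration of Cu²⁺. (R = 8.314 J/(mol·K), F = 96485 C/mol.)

From the Nernst equation, ln Q = nF(E° − E)/RT = 2×96485×(0.78 − 0.804)/(8.314×320) = -1.741, so Q = 0.175.
With Q = [Fe²⁺]/[Cu²⁺] and the known concentrations, [Cu²⁺] in the denominator gives [Cu²⁺] = 0.029 M.

0.029 M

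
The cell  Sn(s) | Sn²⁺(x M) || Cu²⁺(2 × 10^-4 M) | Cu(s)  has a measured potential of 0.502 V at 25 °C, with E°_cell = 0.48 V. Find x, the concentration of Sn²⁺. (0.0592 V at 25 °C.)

3.6 × 10^-5 M

From the Nernst equation, log Q = n(E° − E)/0.0592 = 2(0.48 − 0.502)/0.0592 = -0.743, so Q = 0.181.
With Q = [Sn²⁺]/[Cu²⁺] and the known concentrations, [Sn²⁺] in the numerator gives [Sn²⁺] = 3.6 × 10^-5 M.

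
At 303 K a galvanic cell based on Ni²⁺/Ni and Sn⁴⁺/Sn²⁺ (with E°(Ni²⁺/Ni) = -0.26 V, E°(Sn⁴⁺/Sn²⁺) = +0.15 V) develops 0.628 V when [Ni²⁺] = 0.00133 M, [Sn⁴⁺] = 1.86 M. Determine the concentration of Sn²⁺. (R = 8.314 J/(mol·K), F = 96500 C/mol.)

From the Nernst equation, ln Q = nF(E° − E)/RT = 2×96500×(0.41 − 0.628)/(8.314×303) = -16.702, so Q = 5.58 × 10^-8.
With Q = [Ni²⁺]·[Sn²⁺]/[Sn⁴⁺] and the known concentrations, [Sn²⁺] in the numerator gives [Sn²⁺] = 7.8 × 10^-5 M.

7.8 × 10^-5 M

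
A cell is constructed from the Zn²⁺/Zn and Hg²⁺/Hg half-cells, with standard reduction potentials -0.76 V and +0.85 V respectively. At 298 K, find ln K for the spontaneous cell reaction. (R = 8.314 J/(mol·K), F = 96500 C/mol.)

E°_cell = +0.85 − (-0.76) = 1.61 V, with n = 2 electrons transferred.
At equilibrium E = 0, so the Nernst equation gives ln K = nFE°/RT = (2)(96500)(1.61)/((8.314)(298)) = 125.42.

ln K = 125.4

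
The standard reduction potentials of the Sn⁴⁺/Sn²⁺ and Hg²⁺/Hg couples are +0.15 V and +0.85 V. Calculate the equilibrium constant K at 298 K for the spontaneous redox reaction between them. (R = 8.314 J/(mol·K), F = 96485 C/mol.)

E°_cell = +0.85 − (+0.15) = 0.70 V, with n = 2 electrons transferred.
At equilibrium E = 0, so the Nernst equation gives ln K = nFE°/RT = (2)(96485)(0.70)/((8.314)(298)) = 54.52.
K = e^54.52 = 4.8 × 10^23.

4.8 × 10^23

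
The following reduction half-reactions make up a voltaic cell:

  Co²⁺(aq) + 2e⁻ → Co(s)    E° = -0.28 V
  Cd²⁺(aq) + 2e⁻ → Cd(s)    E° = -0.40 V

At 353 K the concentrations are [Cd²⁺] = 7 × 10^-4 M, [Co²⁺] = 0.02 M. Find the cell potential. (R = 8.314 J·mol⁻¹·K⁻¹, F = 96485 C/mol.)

The Co²⁺/Co couple has the higher reduction potential and acts as the cathode, so E°_cell = -0.28 − (-0.40) = 0.12 V.
Balancing electrons gives n = 2; the reaction quotient is Q = [Cd²⁺]/[Co²⁺] = 0.0350.
E = E° − (RT/nF) ln Q = 0.12 − (8.314×353)/(2×96485) × (-3.352) = 0.120 + 0.051 = 0.171 V.

0.171 V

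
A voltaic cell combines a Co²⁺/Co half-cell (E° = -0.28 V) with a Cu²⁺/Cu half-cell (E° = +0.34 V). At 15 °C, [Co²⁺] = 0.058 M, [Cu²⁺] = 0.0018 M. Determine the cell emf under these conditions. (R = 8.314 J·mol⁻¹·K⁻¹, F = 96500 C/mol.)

The Cu²⁺/Cu couple has the higher reduction potential and acts as the cathode, so E°_cell = +0.34 − (-0.28) = 0.62 V.
Balancing electrons gives n = 2; the reaction quotient is Q = [Co²⁺]/[Cu²⁺] = 32.2.
E = E° − (RT/nF) ln Q = 0.62 − (8.314×288)/(2×96500) × (3.473) = 0.620 − 0.043 = 0.577 V.

0.577 V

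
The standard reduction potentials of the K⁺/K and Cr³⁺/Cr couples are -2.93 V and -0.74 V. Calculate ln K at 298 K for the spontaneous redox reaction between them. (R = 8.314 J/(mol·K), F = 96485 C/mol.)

E°_cell = -0.74 − (-2.93) = 2.19 V, with n = 3 electrons transferred.
At equilibrium E = 0, so the Nernst equation gives ln K = nFE°/RT = (3)(96485)(2.19)/((8.314)(298)) = 255.86.

ln K = 255.9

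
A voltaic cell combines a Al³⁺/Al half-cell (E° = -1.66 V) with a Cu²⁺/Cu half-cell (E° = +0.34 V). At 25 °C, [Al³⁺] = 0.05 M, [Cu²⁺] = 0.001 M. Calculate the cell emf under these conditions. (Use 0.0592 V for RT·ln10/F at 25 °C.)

1.94 V

The Cu²⁺/Cu couple has the higher reduction potential and acts as the cathode, so E°_cell = +0.34 − (-1.66) = 2.00 V.
Balancing electrons gives n = 6; the reaction quotient is Q = [Al³⁺]^2/[Cu²⁺]^3 = 2.5 × 10^6.
At 25 °C, E = E° − (0.0592/n) log Q = 2.00 − (0.0592/6)(6.398) = 2.000 − 0.063 = 1.937 V.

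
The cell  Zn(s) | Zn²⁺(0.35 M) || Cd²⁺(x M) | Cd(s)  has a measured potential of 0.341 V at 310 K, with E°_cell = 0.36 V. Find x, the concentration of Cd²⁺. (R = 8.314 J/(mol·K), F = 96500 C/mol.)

0.084 M

From the Nernst equation, ln Q = nF(E° − E)/RT = 2×96500×(0.36 − 0.341)/(8.314×310) = 1.423, so Q = 4.15.
With Q = [Zn²⁺]/[Cd²⁺] and the known concentrations, [Cd²⁺] in the denominator gives [Cd²⁺] = 0.084 M.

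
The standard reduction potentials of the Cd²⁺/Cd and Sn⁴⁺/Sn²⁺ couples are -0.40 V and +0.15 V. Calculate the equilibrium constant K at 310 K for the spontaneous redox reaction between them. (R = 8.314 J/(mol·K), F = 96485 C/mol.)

7.7 × 10^17

E°_cell = +0.15 − (-0.40) = 0.55 V, with n = 2 electrons transferred.
At equilibrium E = 0, so the Nernst equation gives ln K = nFE°/RT = (2)(96485)(0.55)/((8.314)(310)) = 41.18.
K = e^41.18 = 7.7 × 10^17.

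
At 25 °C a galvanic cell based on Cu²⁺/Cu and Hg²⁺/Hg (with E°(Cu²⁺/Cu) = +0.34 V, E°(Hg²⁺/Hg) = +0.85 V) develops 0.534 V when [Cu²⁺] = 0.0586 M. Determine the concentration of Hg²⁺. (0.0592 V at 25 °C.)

From the Nernst equation, log Q = n(E° − E)/0.0592 = 2(0.51 − 0.534)/0.0592 = -0.811, so Q = 0.155.
With Q = [Cu²⁺]/[Hg²⁺] and the known concentrations, [Hg²⁺] in the denominator gives [Hg²⁺] = 0.38 M.

0.38 M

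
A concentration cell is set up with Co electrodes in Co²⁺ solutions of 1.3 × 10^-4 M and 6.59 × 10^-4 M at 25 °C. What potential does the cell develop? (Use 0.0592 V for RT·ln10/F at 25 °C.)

Both half-cells are Co²⁺/Co, so E°_cell = 0. The concentrated side is the cathode; the cell reaction moves Co²⁺ from high to low concentration with n = 2.
Q = [Co²⁺]_dilute/[Co²⁺]_conc = 1.3 × 10^-4/6.59 × 10^-4 = 0.197.
E = 0 − (0.0592/2) log Q = −(0.0592/2)(-0.705) = 0.0209 V.

0.021 V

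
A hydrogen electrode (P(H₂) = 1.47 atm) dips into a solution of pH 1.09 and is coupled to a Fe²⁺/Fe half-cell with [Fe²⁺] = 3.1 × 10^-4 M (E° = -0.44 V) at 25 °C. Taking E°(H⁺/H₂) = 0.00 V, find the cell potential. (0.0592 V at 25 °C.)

0.47 V

The hydrogen couple is the cathode, so E°_cell = 0.44 V; n = 2.
[H⁺] = 10^(−1.09) = 0.081 M, and Q = [Fe²⁺]·P(H₂) / [H⁺]^2 = 0.0690.
E = E° − (0.0592/2) log Q = 0.44 − (0.0592/2)(-1.161) = 0.474 V.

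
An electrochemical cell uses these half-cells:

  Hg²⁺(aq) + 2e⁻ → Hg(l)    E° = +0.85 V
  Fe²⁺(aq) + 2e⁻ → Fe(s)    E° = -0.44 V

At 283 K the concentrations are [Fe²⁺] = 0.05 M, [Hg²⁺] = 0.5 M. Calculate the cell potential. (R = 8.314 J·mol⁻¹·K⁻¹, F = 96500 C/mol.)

The Hg²⁺/Hg couple has the higher reduction potential and acts as the cathode, so E°_cell = +0.85 − (-0.44) = 1.29 V.
Balancing electrons gives n = 2; the reaction quotient is Q = [Fe²⁺]/[Hg²⁺] = 0.100.
E = E° − (RT/nF) ln Q = 1.29 − (8.314×283)/(2×96500) × (-2.303) = 1.290 + 0.028 = 1.318 V.

1.32 V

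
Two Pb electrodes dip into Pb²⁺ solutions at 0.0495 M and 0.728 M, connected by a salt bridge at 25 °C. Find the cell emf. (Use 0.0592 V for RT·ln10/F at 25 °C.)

0.035 V

Both half-cells are Pb²⁺/Pb, so E°_cell = 0. The concentrated side is the cathode; the cell reaction moves Pb²⁺ from high to low concentration with n = 2.
Q = [Pb²⁺]_dilute/[Pb²⁺]_conc = 0.0495/0.728 = 0.0680.
E = 0 − (0.0592/2) log Q = −(0.0592/2)(-1.168) = 0.0346 V.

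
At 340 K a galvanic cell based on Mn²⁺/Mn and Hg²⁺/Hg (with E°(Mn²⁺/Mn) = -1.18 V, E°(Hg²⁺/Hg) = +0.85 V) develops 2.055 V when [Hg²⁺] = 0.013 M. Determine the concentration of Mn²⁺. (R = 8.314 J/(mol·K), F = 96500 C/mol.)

From the Nernst equation, ln Q = nF(E° − E)/RT = 2×96500×(2.03 − 2.055)/(8.314×340) = -1.707, so Q = 0.181.
With Q = [Mn²⁺]/[Hg²⁺] and the known concentrations, [Mn²⁺] in the numerator gives [Mn²⁺] = 0.0024 M.

0.0024 M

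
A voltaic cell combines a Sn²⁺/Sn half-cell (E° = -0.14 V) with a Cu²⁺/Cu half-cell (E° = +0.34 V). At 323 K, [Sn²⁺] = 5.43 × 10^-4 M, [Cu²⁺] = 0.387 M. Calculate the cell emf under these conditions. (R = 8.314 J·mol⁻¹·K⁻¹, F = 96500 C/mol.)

0.571 V

The Cu²⁺/Cu couple has the higher reduction potential and acts as the cathode, so E°_cell = +0.34 − (-0.14) = 0.48 V.
Balancing electrons gives n = 2; the reaction quotient is Q = [Sn²⁺]/[Cu²⁺] = 0.00140.
E = E° − (RT/nF) ln Q = 0.48 − (8.314×323)/(2×96500) × (-6.569) = 0.480 + 0.091 = 0.571 V.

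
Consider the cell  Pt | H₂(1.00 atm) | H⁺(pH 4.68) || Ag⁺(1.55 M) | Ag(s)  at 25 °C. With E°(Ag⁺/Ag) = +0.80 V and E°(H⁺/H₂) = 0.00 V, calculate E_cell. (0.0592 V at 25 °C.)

The Ag⁺/Ag couple is the cathode, so E°_cell = 0.80 V; n = 2.
[H⁺] = 10^(−4.68) = 2.1 × 10^-5 M, and Q = [H⁺]^2 / ([Ag⁺]^2·P(H₂)) = 1.82 × 10^-10.
E = E° − (0.0592/2) log Q = 0.80 − (0.0592/2)(-9.741) = 1.088 V.

1.09 V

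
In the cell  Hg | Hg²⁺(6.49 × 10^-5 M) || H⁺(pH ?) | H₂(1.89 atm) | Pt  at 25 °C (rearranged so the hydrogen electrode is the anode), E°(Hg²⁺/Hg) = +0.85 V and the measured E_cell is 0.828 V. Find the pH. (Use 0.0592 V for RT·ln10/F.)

pH = 1.58

E°_cell = 0.85 V and n = 2.
log Q = n(E° − E)/0.0592 = 2×(0.85 − 0.828)/0.0592 = 0.743.
With Q = [H⁺]^2 / ([Hg²⁺]·P(H₂)), solving for [H⁺] gives log[H⁺] = -1.584, so pH = 1.58.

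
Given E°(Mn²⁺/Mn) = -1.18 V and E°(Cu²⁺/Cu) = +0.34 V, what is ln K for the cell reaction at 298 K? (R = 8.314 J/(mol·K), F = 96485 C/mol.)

ln K = 118.4

E°_cell = +0.34 − (-1.18) = 1.52 V, with n = 2 electrons transferred.
At equilibrium E = 0, so the Nernst equation gives ln K = nFE°/RT = (2)(96485)(1.52)/((8.314)(298)) = 118.39.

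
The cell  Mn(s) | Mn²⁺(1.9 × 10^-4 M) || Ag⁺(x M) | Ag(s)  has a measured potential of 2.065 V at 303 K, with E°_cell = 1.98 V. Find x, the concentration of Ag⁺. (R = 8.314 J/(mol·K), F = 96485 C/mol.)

From the Nernst equation, ln Q = nF(E° − E)/RT = 2×96485×(1.98 − 2.065)/(8.314×303) = -6.511, so Q = 0.00149.
With Q = [Mn²⁺]/[Ag⁺]^2 and the known concentrations, [Ag⁺]^2 in the denominator gives [Ag⁺] = 0.36 M.

0.36 M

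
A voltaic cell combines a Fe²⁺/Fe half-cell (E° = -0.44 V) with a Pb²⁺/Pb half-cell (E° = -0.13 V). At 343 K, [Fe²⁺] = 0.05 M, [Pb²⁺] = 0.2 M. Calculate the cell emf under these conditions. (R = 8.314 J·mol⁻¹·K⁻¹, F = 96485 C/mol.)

0.330 V

The Pb²⁺/Pb couple has the higher reduction potential and acts as the cathode, so E°_cell = -0.13 − (-0.44) = 0.31 V.
Balancing electrons gives n = 2; the reaction quotient is Q = [Fe²⁺]/[Pb²⁺] = 0.250.
E = E° − (RT/nF) ln Q = 0.31 − (8.314×343)/(2×96485) × (-1.386) = 0.310 + 0.020 = 0.330 V.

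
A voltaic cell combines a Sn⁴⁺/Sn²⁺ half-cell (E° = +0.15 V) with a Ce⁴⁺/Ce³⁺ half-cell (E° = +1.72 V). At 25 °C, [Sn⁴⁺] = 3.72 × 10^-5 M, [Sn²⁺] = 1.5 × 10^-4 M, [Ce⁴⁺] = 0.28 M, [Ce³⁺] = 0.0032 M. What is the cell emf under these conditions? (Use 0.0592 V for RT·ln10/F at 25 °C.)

The Ce⁴⁺/Ce³⁺ couple has the higher reduction potential and acts as the cathode, so E°_cell = +1.72 − (+0.15) = 1.57 V.
Balancing electrons gives n = 2; the reaction quotient is Q = [Sn⁴⁺]·[Ce³⁺]^2/([Sn²⁺]·[Ce⁴⁺]^2) = 3.24 × 10^-5.
At 25 °C, E = E° − (0.0592/n) log Q = 1.57 − (0.0592/2)(-4.490) = 1.570 + 0.133 = 1.703 V.

1.70 V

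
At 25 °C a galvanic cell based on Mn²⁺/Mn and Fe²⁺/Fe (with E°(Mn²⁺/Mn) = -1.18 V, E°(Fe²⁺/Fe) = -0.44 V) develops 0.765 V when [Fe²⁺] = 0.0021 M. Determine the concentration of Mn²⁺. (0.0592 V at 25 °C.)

3 × 10^-4 M

From the Nernst equation, log Q = n(E° − E)/0.0592 = 2(0.74 − 0.765)/0.0592 = -0.845, so Q = 0.143.
With Q = [Mn²⁺]/[Fe²⁺] and the known concentrations, [Mn²⁺] in the numerator gives [Mn²⁺] = 3 × 10^-4 M.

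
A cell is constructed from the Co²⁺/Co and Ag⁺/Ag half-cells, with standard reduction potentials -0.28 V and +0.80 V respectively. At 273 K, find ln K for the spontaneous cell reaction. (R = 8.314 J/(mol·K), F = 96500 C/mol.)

E°_cell = +0.80 − (-0.28) = 1.08 V, with n = 2 electrons transferred.
At equilibrium E = 0, so the Nernst equation gives ln K = nFE°/RT = (2)(96500)(1.08)/((8.314)(273)) = 91.84.

ln K = 91.8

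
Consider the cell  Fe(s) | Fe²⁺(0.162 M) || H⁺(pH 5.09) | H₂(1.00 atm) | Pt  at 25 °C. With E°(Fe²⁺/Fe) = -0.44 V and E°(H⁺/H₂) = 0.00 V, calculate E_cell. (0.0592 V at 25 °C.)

0.16 V

The hydrogen couple is the cathode, so E°_cell = 0.44 V; n = 2.
[H⁺] = 10^(−5.09) = 8.1 × 10^-6 M, and Q = [Fe²⁺]·P(H₂) / [H⁺]^2 = 2.45 × 10^9.
E = E° − (0.0592/2) log Q = 0.44 − (0.0592/2)(9.390) = 0.162 V.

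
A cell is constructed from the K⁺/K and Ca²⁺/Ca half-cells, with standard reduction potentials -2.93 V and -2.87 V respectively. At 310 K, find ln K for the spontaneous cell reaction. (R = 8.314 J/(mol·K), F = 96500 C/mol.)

E°_cell = -2.87 − (-2.93) = 0.06 V, with n = 2 electrons transferred.
At equilibrium E = 0, so the Nernst equation gives ln K = nFE°/RT = (2)(96500)(0.06)/((8.314)(310)) = 4.49.

ln K = 4.5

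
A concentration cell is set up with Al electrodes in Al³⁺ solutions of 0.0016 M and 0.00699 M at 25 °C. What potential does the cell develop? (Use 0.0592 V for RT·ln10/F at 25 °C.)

Both half-cells are Al³⁺/Al, so E°_cell = 0. The concentrated side is the cathode; the cell reaction moves Al³⁺ from high to low concentration with n = 3.
Q = [Al³⁺]_dilute/[Al³⁺]_conc = 0.0016/0.00699 = 0.229.
E = 0 − (0.0592/3) log Q = −(0.0592/3)(-0.640) = 0.0126 V.

0.013 V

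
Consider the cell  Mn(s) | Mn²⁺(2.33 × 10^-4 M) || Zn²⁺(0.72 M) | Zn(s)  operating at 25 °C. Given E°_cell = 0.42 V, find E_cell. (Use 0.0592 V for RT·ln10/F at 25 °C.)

0.523 V

Balancing electrons gives n = 2; the reaction quotient is Q = [Mn²⁺]/[Zn²⁺] = 3.24 × 10^-4.
At 25 °C, E = E° − (0.0592/n) log Q = 0.42 − (0.0592/2)(-3.490) = 0.420 + 0.103 = 0.523 V.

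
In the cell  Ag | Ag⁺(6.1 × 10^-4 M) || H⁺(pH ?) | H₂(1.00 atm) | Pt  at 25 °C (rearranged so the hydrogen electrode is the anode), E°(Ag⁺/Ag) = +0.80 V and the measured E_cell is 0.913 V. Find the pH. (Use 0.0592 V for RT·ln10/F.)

pH = 5.12

E°_cell = 0.80 V and n = 2.
log Q = n(E° − E)/0.0592 = 2×(0.80 − 0.913)/0.0592 = -3.818.
With Q = [H⁺]^2 / ([Ag⁺]^2·P(H₂)), solving for [H⁺] gives log[H⁺] = -5.123, so pH = 5.12.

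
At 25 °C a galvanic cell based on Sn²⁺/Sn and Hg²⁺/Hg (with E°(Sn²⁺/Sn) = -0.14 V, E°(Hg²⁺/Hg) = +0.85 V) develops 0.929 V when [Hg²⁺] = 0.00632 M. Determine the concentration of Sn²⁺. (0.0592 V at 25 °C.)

From the Nernst equation, log Q = n(E° − E)/0.0592 = 2(0.99 − 0.929)/0.0592 = 2.061, so Q = 115.
With Q = [Sn²⁺]/[Hg²⁺] and the known concentrations, [Sn²⁺] in the numerator gives [Sn²⁺] = 0.73 M.

0.73 M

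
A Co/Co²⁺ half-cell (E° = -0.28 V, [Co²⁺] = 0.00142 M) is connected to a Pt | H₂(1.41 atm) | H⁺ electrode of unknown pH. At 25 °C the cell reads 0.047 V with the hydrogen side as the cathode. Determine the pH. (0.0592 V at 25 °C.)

pH = 5.29

E°_cell = 0.28 V and n = 2.
log Q = n(E° − E)/0.0592 = 2×(0.28 − 0.047)/0.0592 = 7.872.
With Q = [Co²⁺]·P(H₂) / [H⁺]^2, solving for [H⁺] gives log[H⁺] = -5.285, so pH = 5.29.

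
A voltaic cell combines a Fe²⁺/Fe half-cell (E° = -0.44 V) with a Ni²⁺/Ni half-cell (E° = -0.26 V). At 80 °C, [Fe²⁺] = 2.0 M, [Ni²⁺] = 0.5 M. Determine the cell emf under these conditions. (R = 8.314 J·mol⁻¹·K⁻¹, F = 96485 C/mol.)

0.159 V

The Ni²⁺/Ni couple has the higher reduction potential and acts as the cathode, so E°_cell = -0.26 − (-0.44) = 0.18 V.
Balancing electrons gives n = 2; the reaction quotient is Q = [Fe²⁺]/[Ni²⁺] = 4.00.
E = E° − (RT/nF) ln Q = 0.18 − (8.314×353)/(2×96485) × (1.386) = 0.180 − 0.021 = 0.159 V.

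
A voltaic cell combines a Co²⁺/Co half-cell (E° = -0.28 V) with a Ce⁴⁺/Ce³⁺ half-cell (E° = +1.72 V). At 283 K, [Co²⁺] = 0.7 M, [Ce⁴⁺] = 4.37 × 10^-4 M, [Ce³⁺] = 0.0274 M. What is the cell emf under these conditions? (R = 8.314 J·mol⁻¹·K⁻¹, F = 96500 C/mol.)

The Ce⁴⁺/Ce³⁺ couple has the higher reduction potential and acts as the cathode, so E°_cell = +1.72 − (-0.28) = 2.00 V.
Balancing electrons gives n = 2; the reaction quotient is Q = [Co²⁺]·[Ce³⁺]^2/[Ce⁴⁺]^2 = 2750.
E = E° − (RT/nF) ln Q = 2.00 − (8.314×283)/(2×96500) × (7.920) = 2.000 − 0.097 = 1.903 V.

1.90 V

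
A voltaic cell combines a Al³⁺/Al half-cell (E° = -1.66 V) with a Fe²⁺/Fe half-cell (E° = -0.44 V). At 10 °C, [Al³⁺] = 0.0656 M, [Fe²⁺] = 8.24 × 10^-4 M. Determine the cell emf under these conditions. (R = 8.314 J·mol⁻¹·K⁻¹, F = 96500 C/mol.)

The Fe²⁺/Fe couple has the higher reduction potential and acts as the cathode, so E°_cell = -0.44 − (-1.66) = 1.22 V.
Balancing electrons gives n = 6; the reaction quotient is Q = [Al³⁺]^2/[Fe²⁺]^3 = 7.69 × 10^6.
E = E° − (RT/nF) ln Q = 1.22 − (8.314×283)/(6×96500) × (15.856) = 1.220 − 0.064 = 1.156 V.

1.16 V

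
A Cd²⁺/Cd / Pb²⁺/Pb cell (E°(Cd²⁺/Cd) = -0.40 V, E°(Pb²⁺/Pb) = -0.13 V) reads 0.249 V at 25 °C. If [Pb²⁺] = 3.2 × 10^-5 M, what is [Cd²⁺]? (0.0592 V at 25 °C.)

1.6 × 10^-4 M

From the Nernst equation, log Q = n(E° − E)/0.0592 = 2(0.27 − 0.249)/0.0592 = 0.709, so Q = 5.12.
With Q = [Cd²⁺]/[Pb²⁺] and the known concentrations, [Cd²⁺] in the numerator gives [Cd²⁺] = 1.6 × 10^-4 M.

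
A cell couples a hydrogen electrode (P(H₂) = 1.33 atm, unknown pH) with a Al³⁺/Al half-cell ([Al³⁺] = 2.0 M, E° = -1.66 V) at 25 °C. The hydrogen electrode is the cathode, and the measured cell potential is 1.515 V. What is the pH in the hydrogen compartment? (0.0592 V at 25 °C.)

E°_cell = 1.66 V and n = 6.
log Q = n(E° − E)/0.0592 = 6×(1.66 − 1.515)/0.0592 = 14.696.
With Q = [Al³⁺]^2·P(H₂)^3 / [H⁺]^6, solving for [H⁺] gives log[H⁺] = -2.287, so pH = 2.29.

pH = 2.29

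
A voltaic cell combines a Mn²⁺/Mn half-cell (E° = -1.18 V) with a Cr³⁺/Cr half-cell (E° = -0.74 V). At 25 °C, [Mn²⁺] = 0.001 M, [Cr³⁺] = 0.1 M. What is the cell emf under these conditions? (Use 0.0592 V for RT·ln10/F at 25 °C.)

The Cr³⁺/Cr couple has the higher reduction potential and acts as the cathode, so E°_cell = -0.74 − (-1.18) = 0.44 V.
Balancing electrons gives n = 6; the reaction quotient is Q = [Mn²⁺]^3/[Cr³⁺]^2 = 1 × 10^-7.
At 25 °C, E = E° − (0.0592/n) log Q = 0.44 − (0.0592/6)(-7.000) = 0.440 + 0.069 = 0.509 V.

0.509 V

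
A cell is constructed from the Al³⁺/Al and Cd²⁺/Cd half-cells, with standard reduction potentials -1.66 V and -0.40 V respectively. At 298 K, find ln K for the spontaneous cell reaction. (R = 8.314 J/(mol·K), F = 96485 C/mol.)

E°_cell = -0.40 − (-1.66) = 1.26 V, with n = 6 electrons transferred.
At equilibrium E = 0, so the Nernst equation gives ln K = nFE°/RT = (6)(96485)(1.26)/((8.314)(298)) = 294.41.

ln K = 294.4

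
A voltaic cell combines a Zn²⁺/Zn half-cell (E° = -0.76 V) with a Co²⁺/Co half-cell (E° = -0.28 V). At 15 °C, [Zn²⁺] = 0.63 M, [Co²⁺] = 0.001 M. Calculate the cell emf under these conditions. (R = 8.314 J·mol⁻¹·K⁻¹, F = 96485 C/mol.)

The Co²⁺/Co couple has the higher reduction potential and acts as the cathode, so E°_cell = -0.28 − (-0.76) = 0.48 V.
Balancing electrons gives n = 2; the reaction quotient is Q = [Zn²⁺]/[Co²⁺] = 630.
E = E° − (RT/nF) ln Q = 0.48 − (8.314×288)/(2×96485) × (6.446) = 0.480 − 0.080 = 0.400 V.

0.400 V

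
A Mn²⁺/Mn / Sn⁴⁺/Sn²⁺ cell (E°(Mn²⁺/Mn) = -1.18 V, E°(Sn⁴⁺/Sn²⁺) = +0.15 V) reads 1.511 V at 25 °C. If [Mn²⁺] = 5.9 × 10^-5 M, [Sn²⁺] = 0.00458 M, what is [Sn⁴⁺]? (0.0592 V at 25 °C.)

From the Nernst equation, log Q = n(E° − E)/0.0592 = 2(1.33 − 1.511)/0.0592 = -6.115, so Q = 7.68 × 10^-7.
With Q = [Mn²⁺]·[Sn²⁺]/[Sn⁴⁺] and the known concentrations, [Sn⁴⁺] in the denominator gives [Sn⁴⁺] = 0.35 M.

0.35 M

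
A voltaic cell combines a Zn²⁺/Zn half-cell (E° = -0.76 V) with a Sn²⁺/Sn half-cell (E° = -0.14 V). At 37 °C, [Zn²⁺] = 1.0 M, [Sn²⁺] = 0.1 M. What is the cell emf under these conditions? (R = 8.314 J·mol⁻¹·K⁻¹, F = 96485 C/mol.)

The Sn²⁺/Sn couple has the higher reduction potential and acts as the cathode, so E°_cell = -0.14 − (-0.76) = 0.62 V.
Balancing electrons gives n = 2; the reaction quotient is Q = [Zn²⁺]/[Sn²⁺] = 10.0.
E = E° − (RT/nF) ln Q = 0.62 − (8.314×310)/(2×96485) × (2.303) = 0.620 − 0.031 = 0.589 V.

0.589 V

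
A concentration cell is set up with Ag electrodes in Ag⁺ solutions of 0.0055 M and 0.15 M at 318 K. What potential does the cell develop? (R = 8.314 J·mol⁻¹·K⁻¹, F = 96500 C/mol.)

Both half-cells are Ag⁺/Ag, so E°_cell = 0. The concentrated side is the cathode; the cell reaction moves Ag⁺ from high to low concentration with n = 1.
Q = [Ag⁺]_dilute/[Ag⁺]_conc = 0.0055/0.15 = 0.0367.
E = 0 − (RT/nF) ln Q = −((8.314×318)/(1×96500))(-3.306) = 0.0906 V.

0.091 V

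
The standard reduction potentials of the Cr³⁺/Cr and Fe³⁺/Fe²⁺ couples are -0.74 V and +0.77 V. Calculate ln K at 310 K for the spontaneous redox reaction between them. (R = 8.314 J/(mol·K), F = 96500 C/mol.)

ln K = 169.6

E°_cell = +0.77 − (-0.74) = 1.51 V, with n = 3 electrons transferred.
At equilibrium E = 0, so the Nernst equation gives ln K = nFE°/RT = (3)(96500)(1.51)/((8.314)(310)) = 169.61.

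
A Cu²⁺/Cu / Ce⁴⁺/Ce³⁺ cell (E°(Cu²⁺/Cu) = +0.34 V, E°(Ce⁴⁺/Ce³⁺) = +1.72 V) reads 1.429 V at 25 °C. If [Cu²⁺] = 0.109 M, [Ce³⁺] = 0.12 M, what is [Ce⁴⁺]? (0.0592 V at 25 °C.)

From the Nernst equation, log Q = n(E° − E)/0.0592 = 2(1.38 − 1.429)/0.0592 = -1.655, so Q = 0.0221.
With Q = [Cu²⁺]·[Ce³⁺]^2/[Ce⁴⁺]^2 and the known concentrations, [Ce⁴⁺]^2 in the denominator gives [Ce⁴⁺] = 0.27 M.

0.27 M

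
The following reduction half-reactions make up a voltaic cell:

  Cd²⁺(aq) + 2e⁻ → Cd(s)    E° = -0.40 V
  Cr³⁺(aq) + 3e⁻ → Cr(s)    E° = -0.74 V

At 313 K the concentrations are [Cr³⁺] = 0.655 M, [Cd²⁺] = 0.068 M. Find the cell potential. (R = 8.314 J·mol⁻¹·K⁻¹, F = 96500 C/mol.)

0.308 V

The Cd²⁺/Cd couple has the higher reduction potential and acts as the cathode, so E°_cell = -0.40 − (-0.74) = 0.34 V.
Balancing electrons gives n = 6; the reaction quotient is Q = [Cr³⁺]^2/[Cd²⁺]^3 = 1360.
E = E° − (RT/nF) ln Q = 0.34 − (8.314×313)/(6×96500) × (7.219) = 0.340 − 0.032 = 0.308 V.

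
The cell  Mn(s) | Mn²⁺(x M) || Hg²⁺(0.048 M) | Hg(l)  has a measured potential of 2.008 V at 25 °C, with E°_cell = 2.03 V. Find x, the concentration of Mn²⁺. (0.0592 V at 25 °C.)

From the Nernst equation, log Q = n(E° − E)/0.0592 = 2(2.03 − 2.008)/0.0592 = 0.743, so Q = 5.54.
With Q = [Mn²⁺]/[Hg²⁺] and the known concentrations, [Mn²⁺] in the numerator gives [Mn²⁺] = 0.27 M.

0.27 M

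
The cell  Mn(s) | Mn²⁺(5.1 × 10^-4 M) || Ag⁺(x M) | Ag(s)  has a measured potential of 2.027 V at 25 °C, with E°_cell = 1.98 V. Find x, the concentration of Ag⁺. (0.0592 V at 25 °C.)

0.14 M

From the Nernst equation, log Q = n(E° − E)/0.0592 = 2(1.98 − 2.027)/0.0592 = -1.588, so Q = 0.0258.
With Q = [Mn²⁺]/[Ag⁺]^2 and the known concentrations, [Ag⁺]^2 in the denominator gives [Ag⁺] = 0.14 M.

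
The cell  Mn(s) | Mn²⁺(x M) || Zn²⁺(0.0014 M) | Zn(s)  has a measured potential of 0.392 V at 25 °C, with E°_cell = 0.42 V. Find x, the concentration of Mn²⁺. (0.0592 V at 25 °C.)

From the Nernst equation, log Q = n(E° − E)/0.0592 = 2(0.42 − 0.392)/0.0592 = 0.946, so Q = 8.83.
With Q = [Mn²⁺]/[Zn²⁺] and the known concentrations, [Mn²⁺] in the numerator gives [Mn²⁺] = 0.012 M.

0.012 M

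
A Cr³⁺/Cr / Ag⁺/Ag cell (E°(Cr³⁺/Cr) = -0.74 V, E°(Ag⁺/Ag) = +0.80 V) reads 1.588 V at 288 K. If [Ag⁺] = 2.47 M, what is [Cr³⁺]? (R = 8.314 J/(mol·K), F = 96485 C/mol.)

0.046 M

From the Nernst equation, ln Q = nF(E° − E)/RT = 3×96485×(1.54 − 1.588)/(8.314×288) = -5.803, so Q = 0.00302.
With Q = [Cr³⁺]/[Ag⁺]^3 and the known concentrations, [Cr³⁺] in the numerator gives [Cr³⁺] = 0.046 M.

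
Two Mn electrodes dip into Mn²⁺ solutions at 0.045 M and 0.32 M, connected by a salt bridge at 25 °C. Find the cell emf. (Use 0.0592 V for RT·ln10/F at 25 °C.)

Both half-cells are Mn²⁺/Mn, so E°_cell = 0. The concentrated side is the cathode; the cell reaction moves Mn²⁺ from high to low concentration with n = 2.
Q = [Mn²⁺]_dilute/[Mn²⁺]_conc = 0.045/0.32 = 0.141.
E = 0 − (0.0592/2) log Q = −(0.0592/2)(-0.852) = 0.0252 V.

0.025 V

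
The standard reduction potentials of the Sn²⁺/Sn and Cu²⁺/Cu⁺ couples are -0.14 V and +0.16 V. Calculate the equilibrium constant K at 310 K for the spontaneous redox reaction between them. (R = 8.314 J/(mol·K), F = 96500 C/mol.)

E°_cell = +0.16 − (-0.14) = 0.30 V, with n = 2 electrons transferred.
At equilibrium E = 0, so the Nernst equation gives ln K = nFE°/RT = (2)(96500)(0.30)/((8.314)(310)) = 22.47.
K = e^22.47 = 5.7 × 10^9.

5.7 × 10^9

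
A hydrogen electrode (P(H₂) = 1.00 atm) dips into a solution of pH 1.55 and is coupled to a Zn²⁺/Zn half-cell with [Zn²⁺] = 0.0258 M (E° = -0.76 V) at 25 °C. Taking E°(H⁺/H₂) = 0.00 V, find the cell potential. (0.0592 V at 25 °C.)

The hydrogen couple is the cathode, so E°_cell = 0.76 V; n = 2.
[H⁺] = 10^(−1.55) = 0.028 M, and Q = [Zn²⁺]·P(H₂) / [H⁺]^2 = 32.5.
E = E° − (0.0592/2) log Q = 0.76 − (0.0592/2)(1.512) = 0.715 V.

0.72 V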